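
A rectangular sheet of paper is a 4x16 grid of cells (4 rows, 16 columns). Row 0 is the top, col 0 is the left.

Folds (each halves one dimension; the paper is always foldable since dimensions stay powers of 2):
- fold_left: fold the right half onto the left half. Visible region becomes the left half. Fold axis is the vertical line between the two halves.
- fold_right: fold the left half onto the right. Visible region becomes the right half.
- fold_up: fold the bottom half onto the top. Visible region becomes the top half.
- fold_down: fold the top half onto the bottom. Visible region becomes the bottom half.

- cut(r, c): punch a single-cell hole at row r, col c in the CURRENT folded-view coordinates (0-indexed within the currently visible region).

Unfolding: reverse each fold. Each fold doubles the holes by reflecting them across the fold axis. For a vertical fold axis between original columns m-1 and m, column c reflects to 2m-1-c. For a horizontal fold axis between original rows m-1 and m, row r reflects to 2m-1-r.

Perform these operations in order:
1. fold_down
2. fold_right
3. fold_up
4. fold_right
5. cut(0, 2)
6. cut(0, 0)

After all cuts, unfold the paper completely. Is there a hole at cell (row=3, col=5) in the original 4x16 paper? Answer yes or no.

Op 1 fold_down: fold axis h@2; visible region now rows[2,4) x cols[0,16) = 2x16
Op 2 fold_right: fold axis v@8; visible region now rows[2,4) x cols[8,16) = 2x8
Op 3 fold_up: fold axis h@3; visible region now rows[2,3) x cols[8,16) = 1x8
Op 4 fold_right: fold axis v@12; visible region now rows[2,3) x cols[12,16) = 1x4
Op 5 cut(0, 2): punch at orig (2,14); cuts so far [(2, 14)]; region rows[2,3) x cols[12,16) = 1x4
Op 6 cut(0, 0): punch at orig (2,12); cuts so far [(2, 12), (2, 14)]; region rows[2,3) x cols[12,16) = 1x4
Unfold 1 (reflect across v@12): 4 holes -> [(2, 9), (2, 11), (2, 12), (2, 14)]
Unfold 2 (reflect across h@3): 8 holes -> [(2, 9), (2, 11), (2, 12), (2, 14), (3, 9), (3, 11), (3, 12), (3, 14)]
Unfold 3 (reflect across v@8): 16 holes -> [(2, 1), (2, 3), (2, 4), (2, 6), (2, 9), (2, 11), (2, 12), (2, 14), (3, 1), (3, 3), (3, 4), (3, 6), (3, 9), (3, 11), (3, 12), (3, 14)]
Unfold 4 (reflect across h@2): 32 holes -> [(0, 1), (0, 3), (0, 4), (0, 6), (0, 9), (0, 11), (0, 12), (0, 14), (1, 1), (1, 3), (1, 4), (1, 6), (1, 9), (1, 11), (1, 12), (1, 14), (2, 1), (2, 3), (2, 4), (2, 6), (2, 9), (2, 11), (2, 12), (2, 14), (3, 1), (3, 3), (3, 4), (3, 6), (3, 9), (3, 11), (3, 12), (3, 14)]
Holes: [(0, 1), (0, 3), (0, 4), (0, 6), (0, 9), (0, 11), (0, 12), (0, 14), (1, 1), (1, 3), (1, 4), (1, 6), (1, 9), (1, 11), (1, 12), (1, 14), (2, 1), (2, 3), (2, 4), (2, 6), (2, 9), (2, 11), (2, 12), (2, 14), (3, 1), (3, 3), (3, 4), (3, 6), (3, 9), (3, 11), (3, 12), (3, 14)]

Answer: no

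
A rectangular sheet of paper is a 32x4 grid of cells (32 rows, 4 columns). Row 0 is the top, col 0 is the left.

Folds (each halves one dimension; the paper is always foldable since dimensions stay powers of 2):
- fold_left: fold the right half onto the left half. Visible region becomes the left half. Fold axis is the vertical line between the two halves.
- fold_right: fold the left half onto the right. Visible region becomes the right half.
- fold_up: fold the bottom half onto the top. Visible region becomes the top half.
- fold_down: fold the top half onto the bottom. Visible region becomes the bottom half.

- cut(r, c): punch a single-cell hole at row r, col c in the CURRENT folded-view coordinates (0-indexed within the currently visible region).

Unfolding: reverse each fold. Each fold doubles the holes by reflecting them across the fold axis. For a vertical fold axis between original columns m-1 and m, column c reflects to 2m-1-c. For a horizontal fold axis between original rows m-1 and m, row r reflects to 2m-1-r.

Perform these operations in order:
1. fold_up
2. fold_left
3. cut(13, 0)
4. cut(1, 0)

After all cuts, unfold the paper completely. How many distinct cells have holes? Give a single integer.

Answer: 8

Derivation:
Op 1 fold_up: fold axis h@16; visible region now rows[0,16) x cols[0,4) = 16x4
Op 2 fold_left: fold axis v@2; visible region now rows[0,16) x cols[0,2) = 16x2
Op 3 cut(13, 0): punch at orig (13,0); cuts so far [(13, 0)]; region rows[0,16) x cols[0,2) = 16x2
Op 4 cut(1, 0): punch at orig (1,0); cuts so far [(1, 0), (13, 0)]; region rows[0,16) x cols[0,2) = 16x2
Unfold 1 (reflect across v@2): 4 holes -> [(1, 0), (1, 3), (13, 0), (13, 3)]
Unfold 2 (reflect across h@16): 8 holes -> [(1, 0), (1, 3), (13, 0), (13, 3), (18, 0), (18, 3), (30, 0), (30, 3)]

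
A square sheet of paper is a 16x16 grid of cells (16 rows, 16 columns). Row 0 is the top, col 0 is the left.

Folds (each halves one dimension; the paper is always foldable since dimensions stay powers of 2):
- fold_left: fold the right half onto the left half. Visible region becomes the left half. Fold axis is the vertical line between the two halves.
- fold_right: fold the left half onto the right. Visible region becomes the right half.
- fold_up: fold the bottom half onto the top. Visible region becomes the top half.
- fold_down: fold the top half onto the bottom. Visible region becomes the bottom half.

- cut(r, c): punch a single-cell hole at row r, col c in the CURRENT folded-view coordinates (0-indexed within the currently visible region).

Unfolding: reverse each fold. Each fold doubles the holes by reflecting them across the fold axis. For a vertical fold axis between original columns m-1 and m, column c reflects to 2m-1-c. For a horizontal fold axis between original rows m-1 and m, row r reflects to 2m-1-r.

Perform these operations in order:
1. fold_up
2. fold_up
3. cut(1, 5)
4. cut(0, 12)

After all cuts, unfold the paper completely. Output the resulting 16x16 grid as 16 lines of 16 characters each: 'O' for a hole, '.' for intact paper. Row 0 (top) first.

Op 1 fold_up: fold axis h@8; visible region now rows[0,8) x cols[0,16) = 8x16
Op 2 fold_up: fold axis h@4; visible region now rows[0,4) x cols[0,16) = 4x16
Op 3 cut(1, 5): punch at orig (1,5); cuts so far [(1, 5)]; region rows[0,4) x cols[0,16) = 4x16
Op 4 cut(0, 12): punch at orig (0,12); cuts so far [(0, 12), (1, 5)]; region rows[0,4) x cols[0,16) = 4x16
Unfold 1 (reflect across h@4): 4 holes -> [(0, 12), (1, 5), (6, 5), (7, 12)]
Unfold 2 (reflect across h@8): 8 holes -> [(0, 12), (1, 5), (6, 5), (7, 12), (8, 12), (9, 5), (14, 5), (15, 12)]

Answer: ............O...
.....O..........
................
................
................
................
.....O..........
............O...
............O...
.....O..........
................
................
................
................
.....O..........
............O...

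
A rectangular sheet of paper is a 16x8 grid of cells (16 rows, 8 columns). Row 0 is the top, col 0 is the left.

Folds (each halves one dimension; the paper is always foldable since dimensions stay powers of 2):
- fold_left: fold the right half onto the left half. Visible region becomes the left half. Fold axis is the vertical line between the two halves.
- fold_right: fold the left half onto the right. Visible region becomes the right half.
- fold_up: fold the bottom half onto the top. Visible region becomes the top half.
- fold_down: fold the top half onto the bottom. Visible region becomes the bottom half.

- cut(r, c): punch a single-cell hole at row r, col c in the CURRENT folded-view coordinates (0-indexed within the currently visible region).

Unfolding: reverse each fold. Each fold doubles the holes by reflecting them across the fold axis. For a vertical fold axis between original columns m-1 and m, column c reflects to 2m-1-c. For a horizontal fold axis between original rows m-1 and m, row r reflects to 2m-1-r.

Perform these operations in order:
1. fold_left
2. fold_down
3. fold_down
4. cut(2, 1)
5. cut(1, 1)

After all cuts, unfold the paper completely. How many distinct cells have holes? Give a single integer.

Answer: 16

Derivation:
Op 1 fold_left: fold axis v@4; visible region now rows[0,16) x cols[0,4) = 16x4
Op 2 fold_down: fold axis h@8; visible region now rows[8,16) x cols[0,4) = 8x4
Op 3 fold_down: fold axis h@12; visible region now rows[12,16) x cols[0,4) = 4x4
Op 4 cut(2, 1): punch at orig (14,1); cuts so far [(14, 1)]; region rows[12,16) x cols[0,4) = 4x4
Op 5 cut(1, 1): punch at orig (13,1); cuts so far [(13, 1), (14, 1)]; region rows[12,16) x cols[0,4) = 4x4
Unfold 1 (reflect across h@12): 4 holes -> [(9, 1), (10, 1), (13, 1), (14, 1)]
Unfold 2 (reflect across h@8): 8 holes -> [(1, 1), (2, 1), (5, 1), (6, 1), (9, 1), (10, 1), (13, 1), (14, 1)]
Unfold 3 (reflect across v@4): 16 holes -> [(1, 1), (1, 6), (2, 1), (2, 6), (5, 1), (5, 6), (6, 1), (6, 6), (9, 1), (9, 6), (10, 1), (10, 6), (13, 1), (13, 6), (14, 1), (14, 6)]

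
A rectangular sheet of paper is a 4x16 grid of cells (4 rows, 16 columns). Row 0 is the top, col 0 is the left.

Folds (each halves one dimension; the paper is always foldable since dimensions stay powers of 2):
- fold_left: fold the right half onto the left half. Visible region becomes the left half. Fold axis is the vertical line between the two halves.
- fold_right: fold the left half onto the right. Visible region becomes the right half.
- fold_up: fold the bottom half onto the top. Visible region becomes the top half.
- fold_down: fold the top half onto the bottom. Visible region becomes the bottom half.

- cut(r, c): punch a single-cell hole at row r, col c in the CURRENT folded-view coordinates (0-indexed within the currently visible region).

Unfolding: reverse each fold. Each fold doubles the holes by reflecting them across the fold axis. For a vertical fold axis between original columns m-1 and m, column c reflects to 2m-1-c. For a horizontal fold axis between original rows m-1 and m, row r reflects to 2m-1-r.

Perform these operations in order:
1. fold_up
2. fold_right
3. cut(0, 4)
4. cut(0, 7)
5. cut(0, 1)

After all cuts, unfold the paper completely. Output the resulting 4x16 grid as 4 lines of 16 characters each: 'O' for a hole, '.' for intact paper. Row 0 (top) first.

Answer: O..O..O..O..O..O
................
................
O..O..O..O..O..O

Derivation:
Op 1 fold_up: fold axis h@2; visible region now rows[0,2) x cols[0,16) = 2x16
Op 2 fold_right: fold axis v@8; visible region now rows[0,2) x cols[8,16) = 2x8
Op 3 cut(0, 4): punch at orig (0,12); cuts so far [(0, 12)]; region rows[0,2) x cols[8,16) = 2x8
Op 4 cut(0, 7): punch at orig (0,15); cuts so far [(0, 12), (0, 15)]; region rows[0,2) x cols[8,16) = 2x8
Op 5 cut(0, 1): punch at orig (0,9); cuts so far [(0, 9), (0, 12), (0, 15)]; region rows[0,2) x cols[8,16) = 2x8
Unfold 1 (reflect across v@8): 6 holes -> [(0, 0), (0, 3), (0, 6), (0, 9), (0, 12), (0, 15)]
Unfold 2 (reflect across h@2): 12 holes -> [(0, 0), (0, 3), (0, 6), (0, 9), (0, 12), (0, 15), (3, 0), (3, 3), (3, 6), (3, 9), (3, 12), (3, 15)]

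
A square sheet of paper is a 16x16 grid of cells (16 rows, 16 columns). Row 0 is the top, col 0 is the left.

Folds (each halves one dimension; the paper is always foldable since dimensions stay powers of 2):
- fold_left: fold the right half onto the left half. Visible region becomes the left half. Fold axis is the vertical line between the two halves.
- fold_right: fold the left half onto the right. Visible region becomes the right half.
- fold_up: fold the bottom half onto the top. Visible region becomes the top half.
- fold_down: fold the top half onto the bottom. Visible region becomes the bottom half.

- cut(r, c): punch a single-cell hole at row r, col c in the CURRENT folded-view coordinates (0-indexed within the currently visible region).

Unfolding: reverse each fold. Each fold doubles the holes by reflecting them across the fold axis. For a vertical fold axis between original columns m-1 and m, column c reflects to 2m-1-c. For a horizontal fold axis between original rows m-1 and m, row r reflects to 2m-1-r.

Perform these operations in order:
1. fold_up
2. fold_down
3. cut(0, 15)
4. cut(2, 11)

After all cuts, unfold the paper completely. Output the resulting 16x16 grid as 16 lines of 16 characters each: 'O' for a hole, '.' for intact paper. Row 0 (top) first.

Answer: ................
...........O....
................
...............O
...............O
................
...........O....
................
................
...........O....
................
...............O
...............O
................
...........O....
................

Derivation:
Op 1 fold_up: fold axis h@8; visible region now rows[0,8) x cols[0,16) = 8x16
Op 2 fold_down: fold axis h@4; visible region now rows[4,8) x cols[0,16) = 4x16
Op 3 cut(0, 15): punch at orig (4,15); cuts so far [(4, 15)]; region rows[4,8) x cols[0,16) = 4x16
Op 4 cut(2, 11): punch at orig (6,11); cuts so far [(4, 15), (6, 11)]; region rows[4,8) x cols[0,16) = 4x16
Unfold 1 (reflect across h@4): 4 holes -> [(1, 11), (3, 15), (4, 15), (6, 11)]
Unfold 2 (reflect across h@8): 8 holes -> [(1, 11), (3, 15), (4, 15), (6, 11), (9, 11), (11, 15), (12, 15), (14, 11)]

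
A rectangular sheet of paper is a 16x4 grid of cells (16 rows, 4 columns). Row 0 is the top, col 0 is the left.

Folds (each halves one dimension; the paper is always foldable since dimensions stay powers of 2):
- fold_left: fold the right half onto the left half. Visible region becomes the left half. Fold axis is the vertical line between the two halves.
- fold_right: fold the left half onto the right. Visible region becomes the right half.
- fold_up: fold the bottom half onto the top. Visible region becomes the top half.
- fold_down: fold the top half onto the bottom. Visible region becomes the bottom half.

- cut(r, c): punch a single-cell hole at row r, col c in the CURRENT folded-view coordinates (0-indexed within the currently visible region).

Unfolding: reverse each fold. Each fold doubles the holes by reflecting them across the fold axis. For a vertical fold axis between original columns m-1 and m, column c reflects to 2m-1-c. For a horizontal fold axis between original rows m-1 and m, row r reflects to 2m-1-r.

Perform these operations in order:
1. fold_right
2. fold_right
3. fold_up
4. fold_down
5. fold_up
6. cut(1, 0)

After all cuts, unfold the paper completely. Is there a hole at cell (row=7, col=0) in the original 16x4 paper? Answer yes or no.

Answer: no

Derivation:
Op 1 fold_right: fold axis v@2; visible region now rows[0,16) x cols[2,4) = 16x2
Op 2 fold_right: fold axis v@3; visible region now rows[0,16) x cols[3,4) = 16x1
Op 3 fold_up: fold axis h@8; visible region now rows[0,8) x cols[3,4) = 8x1
Op 4 fold_down: fold axis h@4; visible region now rows[4,8) x cols[3,4) = 4x1
Op 5 fold_up: fold axis h@6; visible region now rows[4,6) x cols[3,4) = 2x1
Op 6 cut(1, 0): punch at orig (5,3); cuts so far [(5, 3)]; region rows[4,6) x cols[3,4) = 2x1
Unfold 1 (reflect across h@6): 2 holes -> [(5, 3), (6, 3)]
Unfold 2 (reflect across h@4): 4 holes -> [(1, 3), (2, 3), (5, 3), (6, 3)]
Unfold 3 (reflect across h@8): 8 holes -> [(1, 3), (2, 3), (5, 3), (6, 3), (9, 3), (10, 3), (13, 3), (14, 3)]
Unfold 4 (reflect across v@3): 16 holes -> [(1, 2), (1, 3), (2, 2), (2, 3), (5, 2), (5, 3), (6, 2), (6, 3), (9, 2), (9, 3), (10, 2), (10, 3), (13, 2), (13, 3), (14, 2), (14, 3)]
Unfold 5 (reflect across v@2): 32 holes -> [(1, 0), (1, 1), (1, 2), (1, 3), (2, 0), (2, 1), (2, 2), (2, 3), (5, 0), (5, 1), (5, 2), (5, 3), (6, 0), (6, 1), (6, 2), (6, 3), (9, 0), (9, 1), (9, 2), (9, 3), (10, 0), (10, 1), (10, 2), (10, 3), (13, 0), (13, 1), (13, 2), (13, 3), (14, 0), (14, 1), (14, 2), (14, 3)]
Holes: [(1, 0), (1, 1), (1, 2), (1, 3), (2, 0), (2, 1), (2, 2), (2, 3), (5, 0), (5, 1), (5, 2), (5, 3), (6, 0), (6, 1), (6, 2), (6, 3), (9, 0), (9, 1), (9, 2), (9, 3), (10, 0), (10, 1), (10, 2), (10, 3), (13, 0), (13, 1), (13, 2), (13, 3), (14, 0), (14, 1), (14, 2), (14, 3)]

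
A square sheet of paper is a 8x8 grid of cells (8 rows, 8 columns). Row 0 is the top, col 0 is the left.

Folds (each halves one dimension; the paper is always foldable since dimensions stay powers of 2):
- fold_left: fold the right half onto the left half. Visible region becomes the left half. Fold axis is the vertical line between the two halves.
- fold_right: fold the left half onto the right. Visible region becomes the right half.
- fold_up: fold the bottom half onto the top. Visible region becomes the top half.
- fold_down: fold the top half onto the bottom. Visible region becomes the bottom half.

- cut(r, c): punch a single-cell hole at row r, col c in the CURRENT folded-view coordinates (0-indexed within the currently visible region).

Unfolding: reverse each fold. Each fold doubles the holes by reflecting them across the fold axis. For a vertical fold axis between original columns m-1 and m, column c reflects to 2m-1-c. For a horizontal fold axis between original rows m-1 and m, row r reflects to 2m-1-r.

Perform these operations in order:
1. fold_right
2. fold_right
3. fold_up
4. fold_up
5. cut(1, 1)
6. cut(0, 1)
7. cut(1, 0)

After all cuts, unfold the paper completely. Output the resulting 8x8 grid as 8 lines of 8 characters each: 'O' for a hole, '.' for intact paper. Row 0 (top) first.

Answer: O..OO..O
OOOOOOOO
OOOOOOOO
O..OO..O
O..OO..O
OOOOOOOO
OOOOOOOO
O..OO..O

Derivation:
Op 1 fold_right: fold axis v@4; visible region now rows[0,8) x cols[4,8) = 8x4
Op 2 fold_right: fold axis v@6; visible region now rows[0,8) x cols[6,8) = 8x2
Op 3 fold_up: fold axis h@4; visible region now rows[0,4) x cols[6,8) = 4x2
Op 4 fold_up: fold axis h@2; visible region now rows[0,2) x cols[6,8) = 2x2
Op 5 cut(1, 1): punch at orig (1,7); cuts so far [(1, 7)]; region rows[0,2) x cols[6,8) = 2x2
Op 6 cut(0, 1): punch at orig (0,7); cuts so far [(0, 7), (1, 7)]; region rows[0,2) x cols[6,8) = 2x2
Op 7 cut(1, 0): punch at orig (1,6); cuts so far [(0, 7), (1, 6), (1, 7)]; region rows[0,2) x cols[6,8) = 2x2
Unfold 1 (reflect across h@2): 6 holes -> [(0, 7), (1, 6), (1, 7), (2, 6), (2, 7), (3, 7)]
Unfold 2 (reflect across h@4): 12 holes -> [(0, 7), (1, 6), (1, 7), (2, 6), (2, 7), (3, 7), (4, 7), (5, 6), (5, 7), (6, 6), (6, 7), (7, 7)]
Unfold 3 (reflect across v@6): 24 holes -> [(0, 4), (0, 7), (1, 4), (1, 5), (1, 6), (1, 7), (2, 4), (2, 5), (2, 6), (2, 7), (3, 4), (3, 7), (4, 4), (4, 7), (5, 4), (5, 5), (5, 6), (5, 7), (6, 4), (6, 5), (6, 6), (6, 7), (7, 4), (7, 7)]
Unfold 4 (reflect across v@4): 48 holes -> [(0, 0), (0, 3), (0, 4), (0, 7), (1, 0), (1, 1), (1, 2), (1, 3), (1, 4), (1, 5), (1, 6), (1, 7), (2, 0), (2, 1), (2, 2), (2, 3), (2, 4), (2, 5), (2, 6), (2, 7), (3, 0), (3, 3), (3, 4), (3, 7), (4, 0), (4, 3), (4, 4), (4, 7), (5, 0), (5, 1), (5, 2), (5, 3), (5, 4), (5, 5), (5, 6), (5, 7), (6, 0), (6, 1), (6, 2), (6, 3), (6, 4), (6, 5), (6, 6), (6, 7), (7, 0), (7, 3), (7, 4), (7, 7)]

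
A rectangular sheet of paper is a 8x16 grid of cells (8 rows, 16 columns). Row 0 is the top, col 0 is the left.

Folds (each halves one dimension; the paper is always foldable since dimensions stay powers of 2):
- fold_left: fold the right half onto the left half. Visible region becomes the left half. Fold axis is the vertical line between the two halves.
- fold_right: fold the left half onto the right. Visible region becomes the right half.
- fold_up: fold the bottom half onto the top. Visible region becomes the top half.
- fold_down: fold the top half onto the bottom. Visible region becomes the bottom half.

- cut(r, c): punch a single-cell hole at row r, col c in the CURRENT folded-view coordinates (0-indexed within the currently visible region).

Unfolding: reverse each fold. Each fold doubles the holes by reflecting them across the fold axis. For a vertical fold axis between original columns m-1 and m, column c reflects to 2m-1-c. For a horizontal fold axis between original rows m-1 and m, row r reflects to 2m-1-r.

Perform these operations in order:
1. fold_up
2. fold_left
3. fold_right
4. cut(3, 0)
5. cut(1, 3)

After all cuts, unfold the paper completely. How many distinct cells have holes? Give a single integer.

Op 1 fold_up: fold axis h@4; visible region now rows[0,4) x cols[0,16) = 4x16
Op 2 fold_left: fold axis v@8; visible region now rows[0,4) x cols[0,8) = 4x8
Op 3 fold_right: fold axis v@4; visible region now rows[0,4) x cols[4,8) = 4x4
Op 4 cut(3, 0): punch at orig (3,4); cuts so far [(3, 4)]; region rows[0,4) x cols[4,8) = 4x4
Op 5 cut(1, 3): punch at orig (1,7); cuts so far [(1, 7), (3, 4)]; region rows[0,4) x cols[4,8) = 4x4
Unfold 1 (reflect across v@4): 4 holes -> [(1, 0), (1, 7), (3, 3), (3, 4)]
Unfold 2 (reflect across v@8): 8 holes -> [(1, 0), (1, 7), (1, 8), (1, 15), (3, 3), (3, 4), (3, 11), (3, 12)]
Unfold 3 (reflect across h@4): 16 holes -> [(1, 0), (1, 7), (1, 8), (1, 15), (3, 3), (3, 4), (3, 11), (3, 12), (4, 3), (4, 4), (4, 11), (4, 12), (6, 0), (6, 7), (6, 8), (6, 15)]

Answer: 16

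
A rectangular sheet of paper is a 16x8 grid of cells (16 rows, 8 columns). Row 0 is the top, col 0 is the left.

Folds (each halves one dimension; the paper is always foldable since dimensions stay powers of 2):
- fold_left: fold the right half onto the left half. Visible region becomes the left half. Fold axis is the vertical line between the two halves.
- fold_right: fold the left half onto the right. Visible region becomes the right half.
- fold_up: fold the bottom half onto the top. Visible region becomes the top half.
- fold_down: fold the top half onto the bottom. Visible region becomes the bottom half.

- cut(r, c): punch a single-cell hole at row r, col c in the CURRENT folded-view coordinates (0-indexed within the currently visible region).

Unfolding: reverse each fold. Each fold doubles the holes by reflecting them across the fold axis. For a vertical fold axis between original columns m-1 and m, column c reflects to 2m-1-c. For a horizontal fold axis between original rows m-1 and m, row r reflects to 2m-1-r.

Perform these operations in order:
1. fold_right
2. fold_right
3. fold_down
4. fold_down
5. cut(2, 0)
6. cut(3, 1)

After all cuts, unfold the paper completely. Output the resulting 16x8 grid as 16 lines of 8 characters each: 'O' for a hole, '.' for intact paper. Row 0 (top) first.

Answer: O..OO..O
.OO..OO.
........
........
........
........
.OO..OO.
O..OO..O
O..OO..O
.OO..OO.
........
........
........
........
.OO..OO.
O..OO..O

Derivation:
Op 1 fold_right: fold axis v@4; visible region now rows[0,16) x cols[4,8) = 16x4
Op 2 fold_right: fold axis v@6; visible region now rows[0,16) x cols[6,8) = 16x2
Op 3 fold_down: fold axis h@8; visible region now rows[8,16) x cols[6,8) = 8x2
Op 4 fold_down: fold axis h@12; visible region now rows[12,16) x cols[6,8) = 4x2
Op 5 cut(2, 0): punch at orig (14,6); cuts so far [(14, 6)]; region rows[12,16) x cols[6,8) = 4x2
Op 6 cut(3, 1): punch at orig (15,7); cuts so far [(14, 6), (15, 7)]; region rows[12,16) x cols[6,8) = 4x2
Unfold 1 (reflect across h@12): 4 holes -> [(8, 7), (9, 6), (14, 6), (15, 7)]
Unfold 2 (reflect across h@8): 8 holes -> [(0, 7), (1, 6), (6, 6), (7, 7), (8, 7), (9, 6), (14, 6), (15, 7)]
Unfold 3 (reflect across v@6): 16 holes -> [(0, 4), (0, 7), (1, 5), (1, 6), (6, 5), (6, 6), (7, 4), (7, 7), (8, 4), (8, 7), (9, 5), (9, 6), (14, 5), (14, 6), (15, 4), (15, 7)]
Unfold 4 (reflect across v@4): 32 holes -> [(0, 0), (0, 3), (0, 4), (0, 7), (1, 1), (1, 2), (1, 5), (1, 6), (6, 1), (6, 2), (6, 5), (6, 6), (7, 0), (7, 3), (7, 4), (7, 7), (8, 0), (8, 3), (8, 4), (8, 7), (9, 1), (9, 2), (9, 5), (9, 6), (14, 1), (14, 2), (14, 5), (14, 6), (15, 0), (15, 3), (15, 4), (15, 7)]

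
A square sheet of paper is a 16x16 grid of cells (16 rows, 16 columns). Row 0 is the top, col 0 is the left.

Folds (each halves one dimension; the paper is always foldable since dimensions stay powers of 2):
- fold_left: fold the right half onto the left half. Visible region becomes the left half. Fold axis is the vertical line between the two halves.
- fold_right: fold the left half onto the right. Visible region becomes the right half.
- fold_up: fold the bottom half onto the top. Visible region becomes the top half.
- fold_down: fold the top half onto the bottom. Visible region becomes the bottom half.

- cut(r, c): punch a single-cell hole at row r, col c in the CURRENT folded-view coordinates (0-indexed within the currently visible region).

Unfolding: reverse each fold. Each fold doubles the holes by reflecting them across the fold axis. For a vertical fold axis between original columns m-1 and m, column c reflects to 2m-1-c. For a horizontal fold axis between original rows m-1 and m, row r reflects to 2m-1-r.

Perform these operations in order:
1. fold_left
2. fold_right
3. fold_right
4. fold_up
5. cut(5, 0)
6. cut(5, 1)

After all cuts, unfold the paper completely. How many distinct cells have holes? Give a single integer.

Answer: 32

Derivation:
Op 1 fold_left: fold axis v@8; visible region now rows[0,16) x cols[0,8) = 16x8
Op 2 fold_right: fold axis v@4; visible region now rows[0,16) x cols[4,8) = 16x4
Op 3 fold_right: fold axis v@6; visible region now rows[0,16) x cols[6,8) = 16x2
Op 4 fold_up: fold axis h@8; visible region now rows[0,8) x cols[6,8) = 8x2
Op 5 cut(5, 0): punch at orig (5,6); cuts so far [(5, 6)]; region rows[0,8) x cols[6,8) = 8x2
Op 6 cut(5, 1): punch at orig (5,7); cuts so far [(5, 6), (5, 7)]; region rows[0,8) x cols[6,8) = 8x2
Unfold 1 (reflect across h@8): 4 holes -> [(5, 6), (5, 7), (10, 6), (10, 7)]
Unfold 2 (reflect across v@6): 8 holes -> [(5, 4), (5, 5), (5, 6), (5, 7), (10, 4), (10, 5), (10, 6), (10, 7)]
Unfold 3 (reflect across v@4): 16 holes -> [(5, 0), (5, 1), (5, 2), (5, 3), (5, 4), (5, 5), (5, 6), (5, 7), (10, 0), (10, 1), (10, 2), (10, 3), (10, 4), (10, 5), (10, 6), (10, 7)]
Unfold 4 (reflect across v@8): 32 holes -> [(5, 0), (5, 1), (5, 2), (5, 3), (5, 4), (5, 5), (5, 6), (5, 7), (5, 8), (5, 9), (5, 10), (5, 11), (5, 12), (5, 13), (5, 14), (5, 15), (10, 0), (10, 1), (10, 2), (10, 3), (10, 4), (10, 5), (10, 6), (10, 7), (10, 8), (10, 9), (10, 10), (10, 11), (10, 12), (10, 13), (10, 14), (10, 15)]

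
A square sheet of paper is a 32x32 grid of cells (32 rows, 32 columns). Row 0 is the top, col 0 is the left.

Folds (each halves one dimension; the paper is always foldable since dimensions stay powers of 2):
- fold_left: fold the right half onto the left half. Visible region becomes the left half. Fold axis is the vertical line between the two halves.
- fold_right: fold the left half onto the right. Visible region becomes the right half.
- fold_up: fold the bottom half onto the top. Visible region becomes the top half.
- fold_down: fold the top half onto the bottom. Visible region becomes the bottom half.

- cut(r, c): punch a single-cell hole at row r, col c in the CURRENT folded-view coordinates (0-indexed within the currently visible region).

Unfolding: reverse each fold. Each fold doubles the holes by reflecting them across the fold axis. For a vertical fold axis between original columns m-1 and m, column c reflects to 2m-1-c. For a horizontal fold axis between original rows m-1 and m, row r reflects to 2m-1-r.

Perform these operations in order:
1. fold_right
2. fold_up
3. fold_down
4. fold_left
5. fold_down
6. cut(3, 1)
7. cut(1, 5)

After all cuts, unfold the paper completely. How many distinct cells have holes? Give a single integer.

Op 1 fold_right: fold axis v@16; visible region now rows[0,32) x cols[16,32) = 32x16
Op 2 fold_up: fold axis h@16; visible region now rows[0,16) x cols[16,32) = 16x16
Op 3 fold_down: fold axis h@8; visible region now rows[8,16) x cols[16,32) = 8x16
Op 4 fold_left: fold axis v@24; visible region now rows[8,16) x cols[16,24) = 8x8
Op 5 fold_down: fold axis h@12; visible region now rows[12,16) x cols[16,24) = 4x8
Op 6 cut(3, 1): punch at orig (15,17); cuts so far [(15, 17)]; region rows[12,16) x cols[16,24) = 4x8
Op 7 cut(1, 5): punch at orig (13,21); cuts so far [(13, 21), (15, 17)]; region rows[12,16) x cols[16,24) = 4x8
Unfold 1 (reflect across h@12): 4 holes -> [(8, 17), (10, 21), (13, 21), (15, 17)]
Unfold 2 (reflect across v@24): 8 holes -> [(8, 17), (8, 30), (10, 21), (10, 26), (13, 21), (13, 26), (15, 17), (15, 30)]
Unfold 3 (reflect across h@8): 16 holes -> [(0, 17), (0, 30), (2, 21), (2, 26), (5, 21), (5, 26), (7, 17), (7, 30), (8, 17), (8, 30), (10, 21), (10, 26), (13, 21), (13, 26), (15, 17), (15, 30)]
Unfold 4 (reflect across h@16): 32 holes -> [(0, 17), (0, 30), (2, 21), (2, 26), (5, 21), (5, 26), (7, 17), (7, 30), (8, 17), (8, 30), (10, 21), (10, 26), (13, 21), (13, 26), (15, 17), (15, 30), (16, 17), (16, 30), (18, 21), (18, 26), (21, 21), (21, 26), (23, 17), (23, 30), (24, 17), (24, 30), (26, 21), (26, 26), (29, 21), (29, 26), (31, 17), (31, 30)]
Unfold 5 (reflect across v@16): 64 holes -> [(0, 1), (0, 14), (0, 17), (0, 30), (2, 5), (2, 10), (2, 21), (2, 26), (5, 5), (5, 10), (5, 21), (5, 26), (7, 1), (7, 14), (7, 17), (7, 30), (8, 1), (8, 14), (8, 17), (8, 30), (10, 5), (10, 10), (10, 21), (10, 26), (13, 5), (13, 10), (13, 21), (13, 26), (15, 1), (15, 14), (15, 17), (15, 30), (16, 1), (16, 14), (16, 17), (16, 30), (18, 5), (18, 10), (18, 21), (18, 26), (21, 5), (21, 10), (21, 21), (21, 26), (23, 1), (23, 14), (23, 17), (23, 30), (24, 1), (24, 14), (24, 17), (24, 30), (26, 5), (26, 10), (26, 21), (26, 26), (29, 5), (29, 10), (29, 21), (29, 26), (31, 1), (31, 14), (31, 17), (31, 30)]

Answer: 64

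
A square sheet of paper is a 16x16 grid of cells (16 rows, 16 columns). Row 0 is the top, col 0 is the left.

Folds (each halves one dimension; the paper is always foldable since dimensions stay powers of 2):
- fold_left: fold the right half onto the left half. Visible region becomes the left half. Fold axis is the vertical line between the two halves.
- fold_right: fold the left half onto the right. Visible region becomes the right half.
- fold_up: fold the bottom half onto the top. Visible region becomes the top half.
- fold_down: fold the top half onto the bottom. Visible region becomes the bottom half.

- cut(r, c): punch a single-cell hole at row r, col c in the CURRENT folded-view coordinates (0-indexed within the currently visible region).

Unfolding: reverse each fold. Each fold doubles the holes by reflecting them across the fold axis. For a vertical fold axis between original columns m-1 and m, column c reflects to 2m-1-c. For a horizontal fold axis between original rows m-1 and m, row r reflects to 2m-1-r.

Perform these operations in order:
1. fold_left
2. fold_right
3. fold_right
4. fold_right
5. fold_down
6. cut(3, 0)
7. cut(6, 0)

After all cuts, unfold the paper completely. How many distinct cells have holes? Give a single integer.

Answer: 64

Derivation:
Op 1 fold_left: fold axis v@8; visible region now rows[0,16) x cols[0,8) = 16x8
Op 2 fold_right: fold axis v@4; visible region now rows[0,16) x cols[4,8) = 16x4
Op 3 fold_right: fold axis v@6; visible region now rows[0,16) x cols[6,8) = 16x2
Op 4 fold_right: fold axis v@7; visible region now rows[0,16) x cols[7,8) = 16x1
Op 5 fold_down: fold axis h@8; visible region now rows[8,16) x cols[7,8) = 8x1
Op 6 cut(3, 0): punch at orig (11,7); cuts so far [(11, 7)]; region rows[8,16) x cols[7,8) = 8x1
Op 7 cut(6, 0): punch at orig (14,7); cuts so far [(11, 7), (14, 7)]; region rows[8,16) x cols[7,8) = 8x1
Unfold 1 (reflect across h@8): 4 holes -> [(1, 7), (4, 7), (11, 7), (14, 7)]
Unfold 2 (reflect across v@7): 8 holes -> [(1, 6), (1, 7), (4, 6), (4, 7), (11, 6), (11, 7), (14, 6), (14, 7)]
Unfold 3 (reflect across v@6): 16 holes -> [(1, 4), (1, 5), (1, 6), (1, 7), (4, 4), (4, 5), (4, 6), (4, 7), (11, 4), (11, 5), (11, 6), (11, 7), (14, 4), (14, 5), (14, 6), (14, 7)]
Unfold 4 (reflect across v@4): 32 holes -> [(1, 0), (1, 1), (1, 2), (1, 3), (1, 4), (1, 5), (1, 6), (1, 7), (4, 0), (4, 1), (4, 2), (4, 3), (4, 4), (4, 5), (4, 6), (4, 7), (11, 0), (11, 1), (11, 2), (11, 3), (11, 4), (11, 5), (11, 6), (11, 7), (14, 0), (14, 1), (14, 2), (14, 3), (14, 4), (14, 5), (14, 6), (14, 7)]
Unfold 5 (reflect across v@8): 64 holes -> [(1, 0), (1, 1), (1, 2), (1, 3), (1, 4), (1, 5), (1, 6), (1, 7), (1, 8), (1, 9), (1, 10), (1, 11), (1, 12), (1, 13), (1, 14), (1, 15), (4, 0), (4, 1), (4, 2), (4, 3), (4, 4), (4, 5), (4, 6), (4, 7), (4, 8), (4, 9), (4, 10), (4, 11), (4, 12), (4, 13), (4, 14), (4, 15), (11, 0), (11, 1), (11, 2), (11, 3), (11, 4), (11, 5), (11, 6), (11, 7), (11, 8), (11, 9), (11, 10), (11, 11), (11, 12), (11, 13), (11, 14), (11, 15), (14, 0), (14, 1), (14, 2), (14, 3), (14, 4), (14, 5), (14, 6), (14, 7), (14, 8), (14, 9), (14, 10), (14, 11), (14, 12), (14, 13), (14, 14), (14, 15)]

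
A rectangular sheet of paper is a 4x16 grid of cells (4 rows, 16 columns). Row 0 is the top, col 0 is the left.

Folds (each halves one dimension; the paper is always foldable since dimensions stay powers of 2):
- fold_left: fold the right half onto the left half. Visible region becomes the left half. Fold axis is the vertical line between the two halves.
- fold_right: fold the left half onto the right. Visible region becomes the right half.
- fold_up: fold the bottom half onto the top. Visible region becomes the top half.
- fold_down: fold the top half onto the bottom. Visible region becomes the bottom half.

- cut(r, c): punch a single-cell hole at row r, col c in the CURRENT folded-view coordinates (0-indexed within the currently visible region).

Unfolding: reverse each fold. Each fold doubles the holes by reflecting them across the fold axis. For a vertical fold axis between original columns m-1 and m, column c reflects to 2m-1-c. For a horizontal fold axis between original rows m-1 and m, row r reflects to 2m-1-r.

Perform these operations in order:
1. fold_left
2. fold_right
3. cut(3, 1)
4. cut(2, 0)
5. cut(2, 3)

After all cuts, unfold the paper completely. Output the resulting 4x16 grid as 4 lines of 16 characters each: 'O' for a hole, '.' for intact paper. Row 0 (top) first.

Op 1 fold_left: fold axis v@8; visible region now rows[0,4) x cols[0,8) = 4x8
Op 2 fold_right: fold axis v@4; visible region now rows[0,4) x cols[4,8) = 4x4
Op 3 cut(3, 1): punch at orig (3,5); cuts so far [(3, 5)]; region rows[0,4) x cols[4,8) = 4x4
Op 4 cut(2, 0): punch at orig (2,4); cuts so far [(2, 4), (3, 5)]; region rows[0,4) x cols[4,8) = 4x4
Op 5 cut(2, 3): punch at orig (2,7); cuts so far [(2, 4), (2, 7), (3, 5)]; region rows[0,4) x cols[4,8) = 4x4
Unfold 1 (reflect across v@4): 6 holes -> [(2, 0), (2, 3), (2, 4), (2, 7), (3, 2), (3, 5)]
Unfold 2 (reflect across v@8): 12 holes -> [(2, 0), (2, 3), (2, 4), (2, 7), (2, 8), (2, 11), (2, 12), (2, 15), (3, 2), (3, 5), (3, 10), (3, 13)]

Answer: ................
................
O..OO..OO..OO..O
..O..O....O..O..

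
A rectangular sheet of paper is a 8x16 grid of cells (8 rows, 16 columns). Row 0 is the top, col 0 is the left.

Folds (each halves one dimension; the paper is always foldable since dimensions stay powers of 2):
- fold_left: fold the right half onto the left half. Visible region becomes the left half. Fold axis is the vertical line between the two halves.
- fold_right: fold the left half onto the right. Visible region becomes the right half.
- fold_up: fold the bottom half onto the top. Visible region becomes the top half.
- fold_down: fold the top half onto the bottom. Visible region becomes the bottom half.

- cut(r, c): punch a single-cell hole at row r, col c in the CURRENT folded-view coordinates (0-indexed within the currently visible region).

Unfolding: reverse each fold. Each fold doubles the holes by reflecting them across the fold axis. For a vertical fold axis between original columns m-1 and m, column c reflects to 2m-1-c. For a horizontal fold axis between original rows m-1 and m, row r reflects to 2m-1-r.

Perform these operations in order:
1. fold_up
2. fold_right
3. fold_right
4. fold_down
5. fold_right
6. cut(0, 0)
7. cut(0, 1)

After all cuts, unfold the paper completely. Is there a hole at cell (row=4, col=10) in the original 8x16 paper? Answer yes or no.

Op 1 fold_up: fold axis h@4; visible region now rows[0,4) x cols[0,16) = 4x16
Op 2 fold_right: fold axis v@8; visible region now rows[0,4) x cols[8,16) = 4x8
Op 3 fold_right: fold axis v@12; visible region now rows[0,4) x cols[12,16) = 4x4
Op 4 fold_down: fold axis h@2; visible region now rows[2,4) x cols[12,16) = 2x4
Op 5 fold_right: fold axis v@14; visible region now rows[2,4) x cols[14,16) = 2x2
Op 6 cut(0, 0): punch at orig (2,14); cuts so far [(2, 14)]; region rows[2,4) x cols[14,16) = 2x2
Op 7 cut(0, 1): punch at orig (2,15); cuts so far [(2, 14), (2, 15)]; region rows[2,4) x cols[14,16) = 2x2
Unfold 1 (reflect across v@14): 4 holes -> [(2, 12), (2, 13), (2, 14), (2, 15)]
Unfold 2 (reflect across h@2): 8 holes -> [(1, 12), (1, 13), (1, 14), (1, 15), (2, 12), (2, 13), (2, 14), (2, 15)]
Unfold 3 (reflect across v@12): 16 holes -> [(1, 8), (1, 9), (1, 10), (1, 11), (1, 12), (1, 13), (1, 14), (1, 15), (2, 8), (2, 9), (2, 10), (2, 11), (2, 12), (2, 13), (2, 14), (2, 15)]
Unfold 4 (reflect across v@8): 32 holes -> [(1, 0), (1, 1), (1, 2), (1, 3), (1, 4), (1, 5), (1, 6), (1, 7), (1, 8), (1, 9), (1, 10), (1, 11), (1, 12), (1, 13), (1, 14), (1, 15), (2, 0), (2, 1), (2, 2), (2, 3), (2, 4), (2, 5), (2, 6), (2, 7), (2, 8), (2, 9), (2, 10), (2, 11), (2, 12), (2, 13), (2, 14), (2, 15)]
Unfold 5 (reflect across h@4): 64 holes -> [(1, 0), (1, 1), (1, 2), (1, 3), (1, 4), (1, 5), (1, 6), (1, 7), (1, 8), (1, 9), (1, 10), (1, 11), (1, 12), (1, 13), (1, 14), (1, 15), (2, 0), (2, 1), (2, 2), (2, 3), (2, 4), (2, 5), (2, 6), (2, 7), (2, 8), (2, 9), (2, 10), (2, 11), (2, 12), (2, 13), (2, 14), (2, 15), (5, 0), (5, 1), (5, 2), (5, 3), (5, 4), (5, 5), (5, 6), (5, 7), (5, 8), (5, 9), (5, 10), (5, 11), (5, 12), (5, 13), (5, 14), (5, 15), (6, 0), (6, 1), (6, 2), (6, 3), (6, 4), (6, 5), (6, 6), (6, 7), (6, 8), (6, 9), (6, 10), (6, 11), (6, 12), (6, 13), (6, 14), (6, 15)]
Holes: [(1, 0), (1, 1), (1, 2), (1, 3), (1, 4), (1, 5), (1, 6), (1, 7), (1, 8), (1, 9), (1, 10), (1, 11), (1, 12), (1, 13), (1, 14), (1, 15), (2, 0), (2, 1), (2, 2), (2, 3), (2, 4), (2, 5), (2, 6), (2, 7), (2, 8), (2, 9), (2, 10), (2, 11), (2, 12), (2, 13), (2, 14), (2, 15), (5, 0), (5, 1), (5, 2), (5, 3), (5, 4), (5, 5), (5, 6), (5, 7), (5, 8), (5, 9), (5, 10), (5, 11), (5, 12), (5, 13), (5, 14), (5, 15), (6, 0), (6, 1), (6, 2), (6, 3), (6, 4), (6, 5), (6, 6), (6, 7), (6, 8), (6, 9), (6, 10), (6, 11), (6, 12), (6, 13), (6, 14), (6, 15)]

Answer: no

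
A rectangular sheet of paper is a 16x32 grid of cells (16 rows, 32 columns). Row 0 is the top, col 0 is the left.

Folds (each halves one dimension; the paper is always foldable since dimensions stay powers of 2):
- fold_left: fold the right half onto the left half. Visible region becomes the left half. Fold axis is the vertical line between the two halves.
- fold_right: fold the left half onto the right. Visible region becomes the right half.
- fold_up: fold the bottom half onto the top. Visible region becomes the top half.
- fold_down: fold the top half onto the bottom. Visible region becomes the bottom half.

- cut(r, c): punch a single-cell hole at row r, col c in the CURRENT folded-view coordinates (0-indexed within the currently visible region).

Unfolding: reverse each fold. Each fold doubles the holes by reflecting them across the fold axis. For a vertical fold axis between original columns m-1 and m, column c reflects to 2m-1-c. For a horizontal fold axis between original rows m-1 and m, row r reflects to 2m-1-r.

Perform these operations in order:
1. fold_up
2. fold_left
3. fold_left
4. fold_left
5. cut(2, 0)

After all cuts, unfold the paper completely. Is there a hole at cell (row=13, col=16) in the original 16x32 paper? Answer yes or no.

Answer: yes

Derivation:
Op 1 fold_up: fold axis h@8; visible region now rows[0,8) x cols[0,32) = 8x32
Op 2 fold_left: fold axis v@16; visible region now rows[0,8) x cols[0,16) = 8x16
Op 3 fold_left: fold axis v@8; visible region now rows[0,8) x cols[0,8) = 8x8
Op 4 fold_left: fold axis v@4; visible region now rows[0,8) x cols[0,4) = 8x4
Op 5 cut(2, 0): punch at orig (2,0); cuts so far [(2, 0)]; region rows[0,8) x cols[0,4) = 8x4
Unfold 1 (reflect across v@4): 2 holes -> [(2, 0), (2, 7)]
Unfold 2 (reflect across v@8): 4 holes -> [(2, 0), (2, 7), (2, 8), (2, 15)]
Unfold 3 (reflect across v@16): 8 holes -> [(2, 0), (2, 7), (2, 8), (2, 15), (2, 16), (2, 23), (2, 24), (2, 31)]
Unfold 4 (reflect across h@8): 16 holes -> [(2, 0), (2, 7), (2, 8), (2, 15), (2, 16), (2, 23), (2, 24), (2, 31), (13, 0), (13, 7), (13, 8), (13, 15), (13, 16), (13, 23), (13, 24), (13, 31)]
Holes: [(2, 0), (2, 7), (2, 8), (2, 15), (2, 16), (2, 23), (2, 24), (2, 31), (13, 0), (13, 7), (13, 8), (13, 15), (13, 16), (13, 23), (13, 24), (13, 31)]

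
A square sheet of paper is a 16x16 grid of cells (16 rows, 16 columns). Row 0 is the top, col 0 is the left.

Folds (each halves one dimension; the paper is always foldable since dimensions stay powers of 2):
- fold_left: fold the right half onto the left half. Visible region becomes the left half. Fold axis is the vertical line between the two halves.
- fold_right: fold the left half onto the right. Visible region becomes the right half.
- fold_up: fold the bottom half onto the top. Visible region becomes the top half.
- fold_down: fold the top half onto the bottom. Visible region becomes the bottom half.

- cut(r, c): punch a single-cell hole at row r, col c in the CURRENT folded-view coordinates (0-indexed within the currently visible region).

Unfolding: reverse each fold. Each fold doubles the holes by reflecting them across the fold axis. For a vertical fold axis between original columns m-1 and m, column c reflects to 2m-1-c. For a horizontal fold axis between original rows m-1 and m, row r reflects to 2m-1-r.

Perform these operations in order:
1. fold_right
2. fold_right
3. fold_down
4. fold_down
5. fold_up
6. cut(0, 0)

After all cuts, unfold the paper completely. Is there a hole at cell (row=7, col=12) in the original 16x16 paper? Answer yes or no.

Op 1 fold_right: fold axis v@8; visible region now rows[0,16) x cols[8,16) = 16x8
Op 2 fold_right: fold axis v@12; visible region now rows[0,16) x cols[12,16) = 16x4
Op 3 fold_down: fold axis h@8; visible region now rows[8,16) x cols[12,16) = 8x4
Op 4 fold_down: fold axis h@12; visible region now rows[12,16) x cols[12,16) = 4x4
Op 5 fold_up: fold axis h@14; visible region now rows[12,14) x cols[12,16) = 2x4
Op 6 cut(0, 0): punch at orig (12,12); cuts so far [(12, 12)]; region rows[12,14) x cols[12,16) = 2x4
Unfold 1 (reflect across h@14): 2 holes -> [(12, 12), (15, 12)]
Unfold 2 (reflect across h@12): 4 holes -> [(8, 12), (11, 12), (12, 12), (15, 12)]
Unfold 3 (reflect across h@8): 8 holes -> [(0, 12), (3, 12), (4, 12), (7, 12), (8, 12), (11, 12), (12, 12), (15, 12)]
Unfold 4 (reflect across v@12): 16 holes -> [(0, 11), (0, 12), (3, 11), (3, 12), (4, 11), (4, 12), (7, 11), (7, 12), (8, 11), (8, 12), (11, 11), (11, 12), (12, 11), (12, 12), (15, 11), (15, 12)]
Unfold 5 (reflect across v@8): 32 holes -> [(0, 3), (0, 4), (0, 11), (0, 12), (3, 3), (3, 4), (3, 11), (3, 12), (4, 3), (4, 4), (4, 11), (4, 12), (7, 3), (7, 4), (7, 11), (7, 12), (8, 3), (8, 4), (8, 11), (8, 12), (11, 3), (11, 4), (11, 11), (11, 12), (12, 3), (12, 4), (12, 11), (12, 12), (15, 3), (15, 4), (15, 11), (15, 12)]
Holes: [(0, 3), (0, 4), (0, 11), (0, 12), (3, 3), (3, 4), (3, 11), (3, 12), (4, 3), (4, 4), (4, 11), (4, 12), (7, 3), (7, 4), (7, 11), (7, 12), (8, 3), (8, 4), (8, 11), (8, 12), (11, 3), (11, 4), (11, 11), (11, 12), (12, 3), (12, 4), (12, 11), (12, 12), (15, 3), (15, 4), (15, 11), (15, 12)]

Answer: yes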